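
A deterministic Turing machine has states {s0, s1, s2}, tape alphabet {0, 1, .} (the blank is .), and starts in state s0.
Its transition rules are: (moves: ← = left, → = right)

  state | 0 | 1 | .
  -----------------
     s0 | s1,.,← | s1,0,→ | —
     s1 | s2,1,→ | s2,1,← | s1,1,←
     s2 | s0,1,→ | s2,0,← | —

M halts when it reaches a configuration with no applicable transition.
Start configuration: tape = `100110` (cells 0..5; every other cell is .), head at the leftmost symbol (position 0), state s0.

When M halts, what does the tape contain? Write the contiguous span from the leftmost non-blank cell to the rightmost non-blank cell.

011101

state=s0 head=0 tape=[1]00110.   (s0,1)→(s1,0,→)
state=s1 head=1 tape=0[0]0110.   (s1,0)→(s2,1,→)
state=s2 head=2 tape=01[0]110.   (s2,0)→(s0,1,→)
state=s0 head=3 tape=011[1]10.   (s0,1)→(s1,0,→)
state=s1 head=4 tape=0110[1]0.   (s1,1)→(s2,1,←)
state=s2 head=3 tape=011[0]10.   (s2,0)→(s0,1,→)
state=s0 head=4 tape=0111[1]0.   (s0,1)→(s1,0,→)
state=s1 head=5 tape=01110[0].   (s1,0)→(s2,1,→)
state=s2 head=6 tape=011101[.]
The non-blank tape span at halt is 011101.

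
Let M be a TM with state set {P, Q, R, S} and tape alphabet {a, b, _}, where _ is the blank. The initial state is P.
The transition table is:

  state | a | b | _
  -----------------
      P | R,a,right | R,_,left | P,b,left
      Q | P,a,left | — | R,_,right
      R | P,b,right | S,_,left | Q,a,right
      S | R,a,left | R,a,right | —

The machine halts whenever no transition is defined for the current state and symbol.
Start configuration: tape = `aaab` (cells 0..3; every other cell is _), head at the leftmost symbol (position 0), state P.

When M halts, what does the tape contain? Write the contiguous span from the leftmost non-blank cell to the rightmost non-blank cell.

state=P head=0 tape=__[a]aab   (P,a)→(R,a,right)
state=R head=1 tape=__a[a]ab   (R,a)→(P,b,right)
state=P head=2 tape=__ab[a]b   (P,a)→(R,a,right)
state=R head=3 tape=__aba[b]   (R,b)→(S,_,left)
state=S head=2 tape=__ab[a]_   (S,a)→(R,a,left)
state=R head=1 tape=__a[b]a_   (R,b)→(S,_,left)
state=S head=0 tape=__[a]_a_   (S,a)→(R,a,left)
state=R head=-1 tape=_[_]a_a_   (R,_)→(Q,a,right)
state=Q head=0 tape=_a[a]_a_   (Q,a)→(P,a,left)
state=P head=-1 tape=_[a]a_a_   (P,a)→(R,a,right)
state=R head=0 tape=_a[a]_a_   (R,a)→(P,b,right)
state=P head=1 tape=_ab[_]a_   (P,_)→(P,b,left)
state=P head=0 tape=_a[b]ba_   (P,b)→(R,_,left)
state=R head=-1 tape=_[a]_ba_   (R,a)→(P,b,right)
state=P head=0 tape=_b[_]ba_   (P,_)→(P,b,left)
state=P head=-1 tape=_[b]bba_   (P,b)→(R,_,left)
state=R head=-2 tape=[_]_bba_   (R,_)→(Q,a,right)
state=Q head=-1 tape=a[_]bba_   (Q,_)→(R,_,right)
state=R head=0 tape=a_[b]ba_   (R,b)→(S,_,left)
state=S head=-1 tape=a[_]_ba_
The non-blank tape span at halt is a__ba.

a__ba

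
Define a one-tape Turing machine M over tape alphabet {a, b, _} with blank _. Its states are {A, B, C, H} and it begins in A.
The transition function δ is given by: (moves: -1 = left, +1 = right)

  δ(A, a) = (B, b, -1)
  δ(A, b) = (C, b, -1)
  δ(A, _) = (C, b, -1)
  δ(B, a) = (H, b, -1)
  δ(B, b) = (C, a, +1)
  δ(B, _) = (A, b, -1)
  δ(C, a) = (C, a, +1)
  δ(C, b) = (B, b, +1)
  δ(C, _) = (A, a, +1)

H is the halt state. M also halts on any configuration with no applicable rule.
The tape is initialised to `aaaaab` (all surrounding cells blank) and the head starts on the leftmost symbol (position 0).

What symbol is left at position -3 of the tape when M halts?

A | ___[a]aaaab   read a → write b, move -1, go to B
B | __[_]baaaab   read _ → write b, move -1, go to A
A | _[_]bbaaaab   read _ → write b, move -1, go to C
C | [_]bbbaaaab   read _ → write a, move +1, go to A
A | a[b]bbaaaab   read b → write b, move -1, go to C
C | [a]bbbaaaab   read a → write a, move +1, go to C
C | a[b]bbaaaab   read b → write b, move +1, go to B
B | ab[b]baaaab   read b → write a, move +1, go to C
C | aba[b]aaaab   read b → write b, move +1, go to B
B | abab[a]aaab   read a → write b, move -1, go to H
H | aba[b]baaab
Cell -3 holds a when M halts.

a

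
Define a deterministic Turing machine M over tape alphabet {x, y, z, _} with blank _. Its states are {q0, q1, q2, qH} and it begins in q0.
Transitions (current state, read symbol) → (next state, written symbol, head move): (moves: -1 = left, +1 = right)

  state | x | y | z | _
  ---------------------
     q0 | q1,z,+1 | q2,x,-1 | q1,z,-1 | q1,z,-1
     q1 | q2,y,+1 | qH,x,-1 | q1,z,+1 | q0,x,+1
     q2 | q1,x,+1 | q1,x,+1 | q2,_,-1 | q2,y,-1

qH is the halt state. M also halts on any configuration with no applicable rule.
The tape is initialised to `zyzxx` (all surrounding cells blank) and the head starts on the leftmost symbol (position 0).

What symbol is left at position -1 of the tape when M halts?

x

state=q0 head=0 tape=_[z]yzxx_   (q0,z)→(q1,z,-1)
state=q1 head=-1 tape=[_]zyzxx_   (q1,_)→(q0,x,+1)
state=q0 head=0 tape=x[z]yzxx_   (q0,z)→(q1,z,-1)
state=q1 head=-1 tape=[x]zyzxx_   (q1,x)→(q2,y,+1)
state=q2 head=0 tape=y[z]yzxx_   (q2,z)→(q2,_,-1)
state=q2 head=-1 tape=[y]_yzxx_   (q2,y)→(q1,x,+1)
state=q1 head=0 tape=x[_]yzxx_   (q1,_)→(q0,x,+1)
state=q0 head=1 tape=xx[y]zxx_   (q0,y)→(q2,x,-1)
state=q2 head=0 tape=x[x]xzxx_   (q2,x)→(q1,x,+1)
state=q1 head=1 tape=xx[x]zxx_   (q1,x)→(q2,y,+1)
state=q2 head=2 tape=xxy[z]xx_   (q2,z)→(q2,_,-1)
state=q2 head=1 tape=xx[y]_xx_   (q2,y)→(q1,x,+1)
state=q1 head=2 tape=xxx[_]xx_   (q1,_)→(q0,x,+1)
state=q0 head=3 tape=xxxx[x]x_   (q0,x)→(q1,z,+1)
state=q1 head=4 tape=xxxxz[x]_   (q1,x)→(q2,y,+1)
state=q2 head=5 tape=xxxxzy[_]   (q2,_)→(q2,y,-1)
state=q2 head=4 tape=xxxxz[y]y   (q2,y)→(q1,x,+1)
state=q1 head=5 tape=xxxxzx[y]   (q1,y)→(qH,x,-1)
state=qH head=4 tape=xxxxz[x]x
Cell -1 holds x when M halts.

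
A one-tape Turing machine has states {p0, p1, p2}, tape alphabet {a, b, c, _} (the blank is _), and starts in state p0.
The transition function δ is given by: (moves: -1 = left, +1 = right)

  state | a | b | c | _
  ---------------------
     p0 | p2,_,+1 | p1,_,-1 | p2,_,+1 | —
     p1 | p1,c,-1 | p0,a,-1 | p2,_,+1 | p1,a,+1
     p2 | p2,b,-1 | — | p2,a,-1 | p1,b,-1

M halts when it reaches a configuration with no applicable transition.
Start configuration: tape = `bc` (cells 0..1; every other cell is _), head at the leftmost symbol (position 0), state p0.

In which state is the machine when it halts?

p2

p0 | ___[b]c_   read b → write _, move -1, go to p1
p1 | __[_]_c_   read _ → write a, move +1, go to p1
p1 | __a[_]c_   read _ → write a, move +1, go to p1
p1 | __aa[c]_   read c → write _, move +1, go to p2
p2 | __aa_[_]   read _ → write b, move -1, go to p1
p1 | __aa[_]b   read _ → write a, move +1, go to p1
p1 | __aaa[b]   read b → write a, move -1, go to p0
p0 | __aa[a]a   read a → write _, move +1, go to p2
p2 | __aa_[a]   read a → write b, move -1, go to p2
p2 | __aa[_]b   read _ → write b, move -1, go to p1
p1 | __a[a]bb   read a → write c, move -1, go to p1
p1 | __[a]cbb   read a → write c, move -1, go to p1
p1 | _[_]ccbb   read _ → write a, move +1, go to p1
p1 | _a[c]cbb   read c → write _, move +1, go to p2
p2 | _a_[c]bb   read c → write a, move -1, go to p2
p2 | _a[_]abb   read _ → write b, move -1, go to p1
p1 | _[a]babb   read a → write c, move -1, go to p1
p1 | [_]cbabb   read _ → write a, move +1, go to p1
p1 | a[c]babb   read c → write _, move +1, go to p2
p2 | a_[b]abb
No transition is defined for (p2, b); M halts in state p2.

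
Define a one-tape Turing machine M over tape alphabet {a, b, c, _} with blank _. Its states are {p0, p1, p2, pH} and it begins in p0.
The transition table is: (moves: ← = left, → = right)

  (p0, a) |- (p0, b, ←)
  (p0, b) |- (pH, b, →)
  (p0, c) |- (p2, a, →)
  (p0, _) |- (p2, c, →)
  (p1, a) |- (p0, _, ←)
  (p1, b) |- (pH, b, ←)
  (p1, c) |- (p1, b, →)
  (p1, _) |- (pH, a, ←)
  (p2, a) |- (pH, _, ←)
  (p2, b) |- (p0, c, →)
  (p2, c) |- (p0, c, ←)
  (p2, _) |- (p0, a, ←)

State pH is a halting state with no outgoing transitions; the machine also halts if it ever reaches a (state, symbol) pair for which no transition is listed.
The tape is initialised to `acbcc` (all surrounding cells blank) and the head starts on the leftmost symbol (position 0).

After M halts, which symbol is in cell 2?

a

p0 | _[a]cbcc___   read a → write b, move ←, go to p0
p0 | [_]bcbcc___   read _ → write c, move →, go to p2
p2 | c[b]cbcc___   read b → write c, move →, go to p0
p0 | cc[c]bcc___   read c → write a, move →, go to p2
p2 | cca[b]cc___   read b → write c, move →, go to p0
p0 | ccac[c]c___   read c → write a, move →, go to p2
p2 | ccaca[c]___   read c → write c, move ←, go to p0
p0 | ccac[a]c___   read a → write b, move ←, go to p0
p0 | cca[c]bc___   read c → write a, move →, go to p2
p2 | ccaa[b]c___   read b → write c, move →, go to p0
p0 | ccaac[c]___   read c → write a, move →, go to p2
p2 | ccaaca[_]__   read _ → write a, move ←, go to p0
p0 | ccaac[a]a__   read a → write b, move ←, go to p0
p0 | ccaa[c]ba__   read c → write a, move →, go to p2
p2 | ccaaa[b]a__   read b → write c, move →, go to p0
p0 | ccaaac[a]__   read a → write b, move ←, go to p0
p0 | ccaaa[c]b__   read c → write a, move →, go to p2
p2 | ccaaaa[b]__   read b → write c, move →, go to p0
p0 | ccaaaac[_]_   read _ → write c, move →, go to p2
p2 | ccaaaacc[_]   read _ → write a, move ←, go to p0
p0 | ccaaaac[c]a   read c → write a, move →, go to p2
p2 | ccaaaaca[a]   read a → write _, move ←, go to pH
pH | ccaaaac[a]_
Cell 2 holds a when M halts.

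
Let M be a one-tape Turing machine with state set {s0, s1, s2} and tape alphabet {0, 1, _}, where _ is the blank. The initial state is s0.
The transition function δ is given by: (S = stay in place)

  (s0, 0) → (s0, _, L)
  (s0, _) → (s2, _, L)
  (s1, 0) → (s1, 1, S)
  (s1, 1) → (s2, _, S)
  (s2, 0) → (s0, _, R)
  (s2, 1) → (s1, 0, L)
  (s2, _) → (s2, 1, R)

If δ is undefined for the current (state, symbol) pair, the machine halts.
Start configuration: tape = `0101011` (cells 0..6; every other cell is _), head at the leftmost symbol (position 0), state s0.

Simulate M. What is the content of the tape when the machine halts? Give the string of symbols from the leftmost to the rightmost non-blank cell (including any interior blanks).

state=s0 head=0 tape=__[0]101011   (s0,0)→(s0,_,L)
state=s0 head=-1 tape=_[_]_101011   (s0,_)→(s2,_,L)
state=s2 head=-2 tape=[_]__101011   (s2,_)→(s2,1,R)
state=s2 head=-1 tape=1[_]_101011   (s2,_)→(s2,1,R)
state=s2 head=0 tape=11[_]101011   (s2,_)→(s2,1,R)
state=s2 head=1 tape=111[1]01011   (s2,1)→(s1,0,L)
state=s1 head=0 tape=11[1]001011   (s1,1)→(s2,_,S)
state=s2 head=0 tape=11[_]001011   (s2,_)→(s2,1,R)
state=s2 head=1 tape=111[0]01011   (s2,0)→(s0,_,R)
state=s0 head=2 tape=111_[0]1011   (s0,0)→(s0,_,L)
state=s0 head=1 tape=111[_]_1011   (s0,_)→(s2,_,L)
state=s2 head=0 tape=11[1]__1011   (s2,1)→(s1,0,L)
state=s1 head=-1 tape=1[1]0__1011   (s1,1)→(s2,_,S)
state=s2 head=-1 tape=1[_]0__1011   (s2,_)→(s2,1,R)
state=s2 head=0 tape=11[0]__1011   (s2,0)→(s0,_,R)
state=s0 head=1 tape=11_[_]_1011   (s0,_)→(s2,_,L)
state=s2 head=0 tape=11[_]__1011   (s2,_)→(s2,1,R)
state=s2 head=1 tape=111[_]_1011   (s2,_)→(s2,1,R)
state=s2 head=2 tape=1111[_]1011   (s2,_)→(s2,1,R)
state=s2 head=3 tape=11111[1]011   (s2,1)→(s1,0,L)
state=s1 head=2 tape=1111[1]0011   (s1,1)→(s2,_,S)
state=s2 head=2 tape=1111[_]0011   (s2,_)→(s2,1,R)
state=s2 head=3 tape=11111[0]011   (s2,0)→(s0,_,R)
state=s0 head=4 tape=11111_[0]11   (s0,0)→(s0,_,L)
state=s0 head=3 tape=11111[_]_11   (s0,_)→(s2,_,L)
state=s2 head=2 tape=1111[1]__11   (s2,1)→(s1,0,L)
state=s1 head=1 tape=111[1]0__11   (s1,1)→(s2,_,S)
state=s2 head=1 tape=111[_]0__11   (s2,_)→(s2,1,R)
state=s2 head=2 tape=1111[0]__11   (s2,0)→(s0,_,R)
state=s0 head=3 tape=1111_[_]_11   (s0,_)→(s2,_,L)
state=s2 head=2 tape=1111[_]__11   (s2,_)→(s2,1,R)
state=s2 head=3 tape=11111[_]_11   (s2,_)→(s2,1,R)
state=s2 head=4 tape=111111[_]11   (s2,_)→(s2,1,R)
state=s2 head=5 tape=1111111[1]1   (s2,1)→(s1,0,L)
state=s1 head=4 tape=111111[1]01   (s1,1)→(s2,_,S)
state=s2 head=4 tape=111111[_]01   (s2,_)→(s2,1,R)
state=s2 head=5 tape=1111111[0]1   (s2,0)→(s0,_,R)
state=s0 head=6 tape=1111111_[1]
The non-blank tape span at halt is 1111111_1.

1111111_1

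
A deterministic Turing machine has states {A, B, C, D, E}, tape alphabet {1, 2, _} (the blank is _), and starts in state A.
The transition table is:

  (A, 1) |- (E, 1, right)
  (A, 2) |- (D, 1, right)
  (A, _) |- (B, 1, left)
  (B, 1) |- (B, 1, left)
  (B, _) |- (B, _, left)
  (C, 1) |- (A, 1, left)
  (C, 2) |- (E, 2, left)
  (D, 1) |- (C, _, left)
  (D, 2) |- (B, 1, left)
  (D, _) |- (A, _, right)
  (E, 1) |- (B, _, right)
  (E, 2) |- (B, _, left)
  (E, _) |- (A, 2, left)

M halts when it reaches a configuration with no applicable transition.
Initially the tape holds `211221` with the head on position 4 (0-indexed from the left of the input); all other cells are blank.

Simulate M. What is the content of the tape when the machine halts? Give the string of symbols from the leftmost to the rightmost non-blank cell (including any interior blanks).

A | 2112[2]1   read 2 → write 1, move right, go to D
D | 21121[1]   read 1 → write _, move left, go to C
C | 2112[1]_   read 1 → write 1, move left, go to A
A | 211[2]1_   read 2 → write 1, move right, go to D
D | 2111[1]_   read 1 → write _, move left, go to C
C | 211[1]__   read 1 → write 1, move left, go to A
A | 21[1]1__   read 1 → write 1, move right, go to E
E | 211[1]__   read 1 → write _, move right, go to B
B | 211_[_]_   read _ → write _, move left, go to B
B | 211[_]__   read _ → write _, move left, go to B
B | 21[1]___   read 1 → write 1, move left, go to B
B | 2[1]1___   read 1 → write 1, move left, go to B
B | [2]11___
The non-blank tape span at halt is 211.

211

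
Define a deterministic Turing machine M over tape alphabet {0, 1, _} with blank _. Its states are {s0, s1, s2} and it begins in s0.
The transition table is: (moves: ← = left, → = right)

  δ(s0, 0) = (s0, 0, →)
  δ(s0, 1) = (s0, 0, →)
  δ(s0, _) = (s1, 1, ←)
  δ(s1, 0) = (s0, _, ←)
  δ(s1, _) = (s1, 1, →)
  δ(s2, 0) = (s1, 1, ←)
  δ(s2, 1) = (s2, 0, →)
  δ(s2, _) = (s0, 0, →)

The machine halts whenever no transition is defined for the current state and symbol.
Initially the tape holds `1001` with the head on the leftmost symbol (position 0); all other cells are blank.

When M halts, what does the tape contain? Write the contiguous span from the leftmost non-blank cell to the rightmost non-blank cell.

state=s0 head=0 tape=__[1]001_   (s0,1)→(s0,0,→)
state=s0 head=1 tape=__0[0]01_   (s0,0)→(s0,0,→)
state=s0 head=2 tape=__00[0]1_   (s0,0)→(s0,0,→)
state=s0 head=3 tape=__000[1]_   (s0,1)→(s0,0,→)
state=s0 head=4 tape=__0000[_]   (s0,_)→(s1,1,←)
state=s1 head=3 tape=__000[0]1   (s1,0)→(s0,_,←)
state=s0 head=2 tape=__00[0]_1   (s0,0)→(s0,0,→)
state=s0 head=3 tape=__000[_]1   (s0,_)→(s1,1,←)
state=s1 head=2 tape=__00[0]11   (s1,0)→(s0,_,←)
state=s0 head=1 tape=__0[0]_11   (s0,0)→(s0,0,→)
state=s0 head=2 tape=__00[_]11   (s0,_)→(s1,1,←)
state=s1 head=1 tape=__0[0]111   (s1,0)→(s0,_,←)
state=s0 head=0 tape=__[0]_111   (s0,0)→(s0,0,→)
state=s0 head=1 tape=__0[_]111   (s0,_)→(s1,1,←)
state=s1 head=0 tape=__[0]1111   (s1,0)→(s0,_,←)
state=s0 head=-1 tape=_[_]_1111   (s0,_)→(s1,1,←)
state=s1 head=-2 tape=[_]1_1111   (s1,_)→(s1,1,→)
state=s1 head=-1 tape=1[1]_1111
The non-blank tape span at halt is 11_1111.

11_1111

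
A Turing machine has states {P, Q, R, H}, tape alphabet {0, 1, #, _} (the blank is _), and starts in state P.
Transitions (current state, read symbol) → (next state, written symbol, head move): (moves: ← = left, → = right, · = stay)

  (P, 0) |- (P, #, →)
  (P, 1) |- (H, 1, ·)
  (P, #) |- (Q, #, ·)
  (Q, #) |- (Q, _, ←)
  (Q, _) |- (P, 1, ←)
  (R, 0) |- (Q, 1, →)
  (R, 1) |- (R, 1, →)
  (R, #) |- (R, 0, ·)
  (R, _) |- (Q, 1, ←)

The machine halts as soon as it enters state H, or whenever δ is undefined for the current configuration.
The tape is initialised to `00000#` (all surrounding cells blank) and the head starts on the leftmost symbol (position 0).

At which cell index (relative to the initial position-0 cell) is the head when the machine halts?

state=P head=0 tape=__[0]0000#   (P,0)→(P,#,→)
state=P head=1 tape=__#[0]000#   (P,0)→(P,#,→)
state=P head=2 tape=__##[0]00#   (P,0)→(P,#,→)
state=P head=3 tape=__###[0]0#   (P,0)→(P,#,→)
state=P head=4 tape=__####[0]#   (P,0)→(P,#,→)
state=P head=5 tape=__#####[#]   (P,#)→(Q,#,·)
state=Q head=5 tape=__#####[#]   (Q,#)→(Q,_,←)
state=Q head=4 tape=__####[#]_   (Q,#)→(Q,_,←)
state=Q head=3 tape=__###[#]__   (Q,#)→(Q,_,←)
state=Q head=2 tape=__##[#]___   (Q,#)→(Q,_,←)
state=Q head=1 tape=__#[#]____   (Q,#)→(Q,_,←)
state=Q head=0 tape=__[#]_____   (Q,#)→(Q,_,←)
state=Q head=-1 tape=_[_]______   (Q,_)→(P,1,←)
state=P head=-2 tape=[_]1______
At halt the head is at cell -2.

-2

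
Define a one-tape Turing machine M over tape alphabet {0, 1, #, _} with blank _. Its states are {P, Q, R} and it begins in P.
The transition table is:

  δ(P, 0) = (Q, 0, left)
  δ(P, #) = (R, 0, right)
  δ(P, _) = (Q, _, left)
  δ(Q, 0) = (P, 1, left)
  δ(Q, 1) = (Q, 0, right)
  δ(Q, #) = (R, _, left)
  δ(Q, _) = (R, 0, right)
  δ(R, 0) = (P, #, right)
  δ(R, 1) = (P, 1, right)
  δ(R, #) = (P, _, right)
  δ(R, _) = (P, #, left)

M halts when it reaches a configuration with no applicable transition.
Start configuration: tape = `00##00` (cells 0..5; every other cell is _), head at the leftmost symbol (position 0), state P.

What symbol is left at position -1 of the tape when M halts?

#

P | ______[0]0##00   read 0 → write 0, move left, go to Q
Q | _____[_]00##00   read _ → write 0, move right, go to R
R | _____0[0]0##00   read 0 → write #, move right, go to P
P | _____0#[0]##00   read 0 → write 0, move left, go to Q
Q | _____0[#]0##00   read # → write _, move left, go to R
R | _____[0]_0##00   read 0 → write #, move right, go to P
P | _____#[_]0##00   read _ → write _, move left, go to Q
Q | _____[#]_0##00   read # → write _, move left, go to R
R | ____[_]__0##00   read _ → write #, move left, go to P
P | ___[_]#__0##00   read _ → write _, move left, go to Q
Q | __[_]_#__0##00   read _ → write 0, move right, go to R
R | __0[_]#__0##00   read _ → write #, move left, go to P
P | __[0]##__0##00   read 0 → write 0, move left, go to Q
Q | _[_]0##__0##00   read _ → write 0, move right, go to R
R | _0[0]##__0##00   read 0 → write #, move right, go to P
P | _0#[#]#__0##00   read # → write 0, move right, go to R
R | _0#0[#]__0##00   read # → write _, move right, go to P
P | _0#0_[_]_0##00   read _ → write _, move left, go to Q
Q | _0#0[_]__0##00   read _ → write 0, move right, go to R
R | _0#00[_]_0##00   read _ → write #, move left, go to P
P | _0#0[0]#_0##00   read 0 → write 0, move left, go to Q
Q | _0#[0]0#_0##00   read 0 → write 1, move left, go to P
P | _0[#]10#_0##00   read # → write 0, move right, go to R
R | _00[1]0#_0##00   read 1 → write 1, move right, go to P
P | _001[0]#_0##00   read 0 → write 0, move left, go to Q
Q | _00[1]0#_0##00   read 1 → write 0, move right, go to Q
Q | _000[0]#_0##00   read 0 → write 1, move left, go to P
P | _00[0]1#_0##00   read 0 → write 0, move left, go to Q
Q | _0[0]01#_0##00   read 0 → write 1, move left, go to P
P | _[0]101#_0##00   read 0 → write 0, move left, go to Q
Q | [_]0101#_0##00   read _ → write 0, move right, go to R
R | 0[0]101#_0##00   read 0 → write #, move right, go to P
P | 0#[1]01#_0##00
Cell -1 holds # when M halts.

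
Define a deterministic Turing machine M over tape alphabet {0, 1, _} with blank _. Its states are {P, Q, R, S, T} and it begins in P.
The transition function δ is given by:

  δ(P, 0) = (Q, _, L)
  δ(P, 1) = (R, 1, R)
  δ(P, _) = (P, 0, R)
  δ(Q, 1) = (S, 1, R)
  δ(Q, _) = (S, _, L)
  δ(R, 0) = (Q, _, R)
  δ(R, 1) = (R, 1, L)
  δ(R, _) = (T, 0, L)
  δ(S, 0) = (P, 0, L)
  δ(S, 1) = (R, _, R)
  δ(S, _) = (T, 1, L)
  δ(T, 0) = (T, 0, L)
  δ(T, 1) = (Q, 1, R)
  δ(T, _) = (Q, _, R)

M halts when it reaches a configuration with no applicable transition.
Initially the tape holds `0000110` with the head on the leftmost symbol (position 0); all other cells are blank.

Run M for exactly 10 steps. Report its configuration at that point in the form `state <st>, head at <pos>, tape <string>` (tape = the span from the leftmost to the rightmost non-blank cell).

state=P head=0 tape=___[0]000110   (P,0)→(Q,_,L)
state=Q head=-1 tape=__[_]_000110   (Q,_)→(S,_,L)
state=S head=-2 tape=_[_]__000110   (S,_)→(T,1,L)
state=T head=-3 tape=[_]1__000110   (T,_)→(Q,_,R)
state=Q head=-2 tape=_[1]__000110   (Q,1)→(S,1,R)
state=S head=-1 tape=_1[_]_000110   (S,_)→(T,1,L)
state=T head=-2 tape=_[1]1_000110   (T,1)→(Q,1,R)
state=Q head=-1 tape=_1[1]_000110   (Q,1)→(S,1,R)
state=S head=0 tape=_11[_]000110   (S,_)→(T,1,L)
state=T head=-1 tape=_1[1]1000110   (T,1)→(Q,1,R)
state=Q head=0 tape=_11[1]000110
After 10 steps: state Q, head at 0, tape 111000110.

state Q, head at 0, tape 111000110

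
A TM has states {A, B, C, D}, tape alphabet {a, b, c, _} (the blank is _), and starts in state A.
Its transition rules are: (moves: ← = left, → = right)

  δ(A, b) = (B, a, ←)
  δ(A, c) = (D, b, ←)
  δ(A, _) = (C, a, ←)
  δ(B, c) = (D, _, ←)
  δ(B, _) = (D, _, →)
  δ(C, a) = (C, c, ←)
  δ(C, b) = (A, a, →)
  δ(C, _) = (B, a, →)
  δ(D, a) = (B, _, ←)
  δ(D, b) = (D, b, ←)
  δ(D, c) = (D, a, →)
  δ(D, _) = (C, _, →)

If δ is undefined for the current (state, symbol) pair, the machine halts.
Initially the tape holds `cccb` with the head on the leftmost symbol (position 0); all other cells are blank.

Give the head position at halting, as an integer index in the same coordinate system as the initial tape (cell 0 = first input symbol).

2

A | _[c]ccb   read c → write b, move ←, go to D
D | [_]bccb   read _ → write _, move →, go to C
C | _[b]ccb   read b → write a, move →, go to A
A | _a[c]cb   read c → write b, move ←, go to D
D | _[a]bcb   read a → write _, move ←, go to B
B | [_]_bcb   read _ → write _, move →, go to D
D | _[_]bcb   read _ → write _, move →, go to C
C | __[b]cb   read b → write a, move →, go to A
A | __a[c]b   read c → write b, move ←, go to D
D | __[a]bb   read a → write _, move ←, go to B
B | _[_]_bb   read _ → write _, move →, go to D
D | __[_]bb   read _ → write _, move →, go to C
C | ___[b]b   read b → write a, move →, go to A
A | ___a[b]   read b → write a, move ←, go to B
B | ___[a]a
At halt the head is at cell 2.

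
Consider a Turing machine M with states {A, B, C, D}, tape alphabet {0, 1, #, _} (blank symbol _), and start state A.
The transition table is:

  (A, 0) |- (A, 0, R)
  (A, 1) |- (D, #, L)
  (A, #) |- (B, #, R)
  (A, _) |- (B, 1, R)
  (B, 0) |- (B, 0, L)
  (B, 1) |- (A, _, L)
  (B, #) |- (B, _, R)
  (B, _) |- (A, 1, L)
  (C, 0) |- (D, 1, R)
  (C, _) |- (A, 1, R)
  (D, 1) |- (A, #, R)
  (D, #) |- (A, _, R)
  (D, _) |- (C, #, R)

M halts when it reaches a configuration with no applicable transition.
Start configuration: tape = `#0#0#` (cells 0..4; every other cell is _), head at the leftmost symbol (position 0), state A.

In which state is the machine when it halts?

C

state=A head=0 tape=__[#]0#0#   (A,#)→(B,#,R)
state=B head=1 tape=__#[0]#0#   (B,0)→(B,0,L)
state=B head=0 tape=__[#]0#0#   (B,#)→(B,_,R)
state=B head=1 tape=___[0]#0#   (B,0)→(B,0,L)
state=B head=0 tape=__[_]0#0#   (B,_)→(A,1,L)
state=A head=-1 tape=_[_]10#0#   (A,_)→(B,1,R)
state=B head=0 tape=_1[1]0#0#   (B,1)→(A,_,L)
state=A head=-1 tape=_[1]_0#0#   (A,1)→(D,#,L)
state=D head=-2 tape=[_]#_0#0#   (D,_)→(C,#,R)
state=C head=-1 tape=#[#]_0#0#
No transition is defined for (C, #); M halts in state C.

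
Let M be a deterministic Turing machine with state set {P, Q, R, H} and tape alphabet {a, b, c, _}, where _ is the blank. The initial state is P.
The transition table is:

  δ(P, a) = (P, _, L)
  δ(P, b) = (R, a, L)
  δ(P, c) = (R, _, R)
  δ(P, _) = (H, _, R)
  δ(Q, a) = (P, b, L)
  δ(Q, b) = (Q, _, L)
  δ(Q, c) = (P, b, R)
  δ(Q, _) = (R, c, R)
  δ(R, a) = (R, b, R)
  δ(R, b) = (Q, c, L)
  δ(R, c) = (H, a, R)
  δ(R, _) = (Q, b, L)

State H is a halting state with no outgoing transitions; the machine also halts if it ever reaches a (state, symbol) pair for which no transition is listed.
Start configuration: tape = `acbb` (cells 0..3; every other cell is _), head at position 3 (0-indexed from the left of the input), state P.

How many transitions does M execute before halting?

15

P | _acb[b]_   read b → write a, move L, go to R
R | _ac[b]a_   read b → write c, move L, go to Q
Q | _a[c]ca_   read c → write b, move R, go to P
P | _ab[c]a_   read c → write _, move R, go to R
R | _ab_[a]_   read a → write b, move R, go to R
R | _ab_b[_]   read _ → write b, move L, go to Q
Q | _ab_[b]b   read b → write _, move L, go to Q
Q | _ab[_]_b   read _ → write c, move R, go to R
R | _abc[_]b   read _ → write b, move L, go to Q
Q | _ab[c]bb   read c → write b, move R, go to P
P | _abb[b]b   read b → write a, move L, go to R
R | _ab[b]ab   read b → write c, move L, go to Q
Q | _a[b]cab   read b → write _, move L, go to Q
Q | _[a]_cab   read a → write b, move L, go to P
P | [_]b_cab   read _ → write _, move R, go to H
H | _[b]_cab
M halts after 15 transitions.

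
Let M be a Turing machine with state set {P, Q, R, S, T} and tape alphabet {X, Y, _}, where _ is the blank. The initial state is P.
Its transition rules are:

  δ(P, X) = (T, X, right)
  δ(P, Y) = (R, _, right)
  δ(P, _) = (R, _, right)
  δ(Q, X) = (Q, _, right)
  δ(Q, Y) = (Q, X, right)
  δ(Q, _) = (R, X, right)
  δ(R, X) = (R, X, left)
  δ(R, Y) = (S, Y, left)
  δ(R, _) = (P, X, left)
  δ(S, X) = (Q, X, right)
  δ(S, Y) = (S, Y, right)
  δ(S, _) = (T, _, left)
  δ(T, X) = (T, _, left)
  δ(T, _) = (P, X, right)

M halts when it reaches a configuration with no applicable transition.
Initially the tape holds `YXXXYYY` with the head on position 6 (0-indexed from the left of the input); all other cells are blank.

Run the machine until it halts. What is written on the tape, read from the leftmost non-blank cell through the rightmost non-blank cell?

Y____XXX

state=P head=6 tape=YXXXYY[Y]_   (P,Y)→(R,_,right)
state=R head=7 tape=YXXXYY_[_]   (R,_)→(P,X,left)
state=P head=6 tape=YXXXYY[_]X   (P,_)→(R,_,right)
state=R head=7 tape=YXXXYY_[X]   (R,X)→(R,X,left)
state=R head=6 tape=YXXXYY[_]X   (R,_)→(P,X,left)
state=P head=5 tape=YXXXY[Y]XX   (P,Y)→(R,_,right)
state=R head=6 tape=YXXXY_[X]X   (R,X)→(R,X,left)
state=R head=5 tape=YXXXY[_]XX   (R,_)→(P,X,left)
state=P head=4 tape=YXXX[Y]XXX   (P,Y)→(R,_,right)
state=R head=5 tape=YXXX_[X]XX   (R,X)→(R,X,left)
state=R head=4 tape=YXXX[_]XXX   (R,_)→(P,X,left)
state=P head=3 tape=YXX[X]XXXX   (P,X)→(T,X,right)
state=T head=4 tape=YXXX[X]XXX   (T,X)→(T,_,left)
state=T head=3 tape=YXX[X]_XXX   (T,X)→(T,_,left)
state=T head=2 tape=YX[X]__XXX   (T,X)→(T,_,left)
state=T head=1 tape=Y[X]___XXX   (T,X)→(T,_,left)
state=T head=0 tape=[Y]____XXX
The non-blank tape span at halt is Y____XXX.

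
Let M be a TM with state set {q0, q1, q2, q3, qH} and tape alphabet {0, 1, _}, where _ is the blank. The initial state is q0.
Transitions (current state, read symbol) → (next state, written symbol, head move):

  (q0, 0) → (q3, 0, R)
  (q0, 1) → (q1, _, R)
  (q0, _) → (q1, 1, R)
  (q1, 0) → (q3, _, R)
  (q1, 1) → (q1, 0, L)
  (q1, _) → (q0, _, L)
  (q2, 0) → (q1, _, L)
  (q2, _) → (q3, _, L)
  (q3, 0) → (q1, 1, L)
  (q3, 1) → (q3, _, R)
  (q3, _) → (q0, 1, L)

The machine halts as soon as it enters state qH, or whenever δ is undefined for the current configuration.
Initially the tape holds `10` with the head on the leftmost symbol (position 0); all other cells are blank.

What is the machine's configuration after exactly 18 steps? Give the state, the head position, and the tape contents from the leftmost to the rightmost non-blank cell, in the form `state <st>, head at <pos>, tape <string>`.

state q1, head at 0, tape 00

state=q0 head=0 tape=_[1]0_   (q0,1)→(q1,_,R)
state=q1 head=1 tape=__[0]_   (q1,0)→(q3,_,R)
state=q3 head=2 tape=___[_]   (q3,_)→(q0,1,L)
state=q0 head=1 tape=__[_]1   (q0,_)→(q1,1,R)
state=q1 head=2 tape=__1[1]   (q1,1)→(q1,0,L)
state=q1 head=1 tape=__[1]0   (q1,1)→(q1,0,L)
state=q1 head=0 tape=_[_]00   (q1,_)→(q0,_,L)
state=q0 head=-1 tape=[_]_00   (q0,_)→(q1,1,R)
state=q1 head=0 tape=1[_]00   (q1,_)→(q0,_,L)
state=q0 head=-1 tape=[1]_00   (q0,1)→(q1,_,R)
state=q1 head=0 tape=_[_]00   (q1,_)→(q0,_,L)
state=q0 head=-1 tape=[_]_00   (q0,_)→(q1,1,R)
state=q1 head=0 tape=1[_]00   (q1,_)→(q0,_,L)
state=q0 head=-1 tape=[1]_00   (q0,1)→(q1,_,R)
state=q1 head=0 tape=_[_]00   (q1,_)→(q0,_,L)
state=q0 head=-1 tape=[_]_00   (q0,_)→(q1,1,R)
state=q1 head=0 tape=1[_]00   (q1,_)→(q0,_,L)
state=q0 head=-1 tape=[1]_00   (q0,1)→(q1,_,R)
state=q1 head=0 tape=_[_]00
After 18 steps: state q1, head at 0, tape 00.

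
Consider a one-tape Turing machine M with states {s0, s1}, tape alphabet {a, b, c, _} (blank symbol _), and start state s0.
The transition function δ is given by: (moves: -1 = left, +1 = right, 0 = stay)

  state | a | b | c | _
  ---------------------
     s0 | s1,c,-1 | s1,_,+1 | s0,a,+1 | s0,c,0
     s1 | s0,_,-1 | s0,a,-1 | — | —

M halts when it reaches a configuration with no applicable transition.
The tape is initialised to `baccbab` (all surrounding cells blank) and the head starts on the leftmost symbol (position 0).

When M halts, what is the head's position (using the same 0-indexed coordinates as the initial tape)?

state=s0 head=0 tape=[b]accbab_   (s0,b)→(s1,_,+1)
state=s1 head=1 tape=_[a]ccbab_   (s1,a)→(s0,_,-1)
state=s0 head=0 tape=[_]_ccbab_   (s0,_)→(s0,c,0)
state=s0 head=0 tape=[c]_ccbab_   (s0,c)→(s0,a,+1)
state=s0 head=1 tape=a[_]ccbab_   (s0,_)→(s0,c,0)
state=s0 head=1 tape=a[c]ccbab_   (s0,c)→(s0,a,+1)
state=s0 head=2 tape=aa[c]cbab_   (s0,c)→(s0,a,+1)
state=s0 head=3 tape=aaa[c]bab_   (s0,c)→(s0,a,+1)
state=s0 head=4 tape=aaaa[b]ab_   (s0,b)→(s1,_,+1)
state=s1 head=5 tape=aaaa_[a]b_   (s1,a)→(s0,_,-1)
state=s0 head=4 tape=aaaa[_]_b_   (s0,_)→(s0,c,0)
state=s0 head=4 tape=aaaa[c]_b_   (s0,c)→(s0,a,+1)
state=s0 head=5 tape=aaaaa[_]b_   (s0,_)→(s0,c,0)
state=s0 head=5 tape=aaaaa[c]b_   (s0,c)→(s0,a,+1)
state=s0 head=6 tape=aaaaaa[b]_   (s0,b)→(s1,_,+1)
state=s1 head=7 tape=aaaaaa_[_]
At halt the head is at cell 7.

7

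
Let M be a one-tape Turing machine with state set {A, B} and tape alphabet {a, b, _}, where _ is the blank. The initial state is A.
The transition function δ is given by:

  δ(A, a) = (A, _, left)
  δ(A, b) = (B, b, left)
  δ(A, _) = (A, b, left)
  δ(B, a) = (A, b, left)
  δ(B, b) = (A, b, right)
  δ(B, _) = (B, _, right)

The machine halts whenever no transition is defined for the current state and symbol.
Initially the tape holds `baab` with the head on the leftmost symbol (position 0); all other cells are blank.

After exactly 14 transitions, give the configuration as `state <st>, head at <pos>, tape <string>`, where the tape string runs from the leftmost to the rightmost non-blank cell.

A | _[b]aab   read b → write b, move left, go to B
B | [_]baab   read _ → write _, move right, go to B
B | _[b]aab   read b → write b, move right, go to A
A | _b[a]ab   read a → write _, move left, go to A
A | _[b]_ab   read b → write b, move left, go to B
B | [_]b_ab   read _ → write _, move right, go to B
B | _[b]_ab   read b → write b, move right, go to A
A | _b[_]ab   read _ → write b, move left, go to A
A | _[b]bab   read b → write b, move left, go to B
B | [_]bbab   read _ → write _, move right, go to B
B | _[b]bab   read b → write b, move right, go to A
A | _b[b]ab   read b → write b, move left, go to B
B | _[b]bab   read b → write b, move right, go to A
A | _b[b]ab   read b → write b, move left, go to B
B | _[b]bab
After 14 steps: state B, head at 0, tape bbab.

state B, head at 0, tape bbab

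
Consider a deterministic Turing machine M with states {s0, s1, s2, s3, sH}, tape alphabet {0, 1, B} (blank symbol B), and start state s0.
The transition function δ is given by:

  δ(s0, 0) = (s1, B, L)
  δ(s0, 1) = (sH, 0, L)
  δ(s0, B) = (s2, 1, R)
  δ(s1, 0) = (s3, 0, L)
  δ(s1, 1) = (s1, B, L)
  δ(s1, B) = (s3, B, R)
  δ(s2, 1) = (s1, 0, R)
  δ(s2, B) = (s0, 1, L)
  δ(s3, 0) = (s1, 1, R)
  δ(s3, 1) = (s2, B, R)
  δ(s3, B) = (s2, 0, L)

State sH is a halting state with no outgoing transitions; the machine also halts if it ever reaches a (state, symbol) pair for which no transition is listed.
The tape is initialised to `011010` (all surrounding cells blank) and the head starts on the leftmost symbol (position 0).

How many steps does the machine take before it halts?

10

state=s0 head=0 tape=BB[0]11010   (s0,0)→(s1,B,L)
state=s1 head=-1 tape=B[B]B11010   (s1,B)→(s3,B,R)
state=s3 head=0 tape=BB[B]11010   (s3,B)→(s2,0,L)
state=s2 head=-1 tape=B[B]011010   (s2,B)→(s0,1,L)
state=s0 head=-2 tape=[B]1011010   (s0,B)→(s2,1,R)
state=s2 head=-1 tape=1[1]011010   (s2,1)→(s1,0,R)
state=s1 head=0 tape=10[0]11010   (s1,0)→(s3,0,L)
state=s3 head=-1 tape=1[0]011010   (s3,0)→(s1,1,R)
state=s1 head=0 tape=11[0]11010   (s1,0)→(s3,0,L)
state=s3 head=-1 tape=1[1]011010   (s3,1)→(s2,B,R)
state=s2 head=0 tape=1B[0]11010
M halts after 10 transitions.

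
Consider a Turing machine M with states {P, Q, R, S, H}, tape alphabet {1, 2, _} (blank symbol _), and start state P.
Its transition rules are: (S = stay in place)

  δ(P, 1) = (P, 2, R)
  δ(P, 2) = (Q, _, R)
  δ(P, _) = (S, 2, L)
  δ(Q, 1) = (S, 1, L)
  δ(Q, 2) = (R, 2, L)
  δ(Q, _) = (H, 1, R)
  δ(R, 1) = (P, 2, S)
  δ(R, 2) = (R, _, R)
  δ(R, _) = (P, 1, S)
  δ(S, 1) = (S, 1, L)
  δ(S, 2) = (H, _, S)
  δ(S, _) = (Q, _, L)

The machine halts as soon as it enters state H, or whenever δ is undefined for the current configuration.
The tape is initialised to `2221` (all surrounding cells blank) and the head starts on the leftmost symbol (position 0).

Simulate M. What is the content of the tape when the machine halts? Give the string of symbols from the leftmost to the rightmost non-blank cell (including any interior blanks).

2_2

P | [2]221_   read 2 → write _, move R, go to Q
Q | _[2]21_   read 2 → write 2, move L, go to R
R | [_]221_   read _ → write 1, move S, go to P
P | [1]221_   read 1 → write 2, move R, go to P
P | 2[2]21_   read 2 → write _, move R, go to Q
Q | 2_[2]1_   read 2 → write 2, move L, go to R
R | 2[_]21_   read _ → write 1, move S, go to P
P | 2[1]21_   read 1 → write 2, move R, go to P
P | 22[2]1_   read 2 → write _, move R, go to Q
Q | 22_[1]_   read 1 → write 1, move L, go to S
S | 22[_]1_   read _ → write _, move L, go to Q
Q | 2[2]_1_   read 2 → write 2, move L, go to R
R | [2]2_1_   read 2 → write _, move R, go to R
R | _[2]_1_   read 2 → write _, move R, go to R
R | __[_]1_   read _ → write 1, move S, go to P
P | __[1]1_   read 1 → write 2, move R, go to P
P | __2[1]_   read 1 → write 2, move R, go to P
P | __22[_]   read _ → write 2, move L, go to S
S | __2[2]2   read 2 → write _, move S, go to H
H | __2[_]2
The non-blank tape span at halt is 2_2.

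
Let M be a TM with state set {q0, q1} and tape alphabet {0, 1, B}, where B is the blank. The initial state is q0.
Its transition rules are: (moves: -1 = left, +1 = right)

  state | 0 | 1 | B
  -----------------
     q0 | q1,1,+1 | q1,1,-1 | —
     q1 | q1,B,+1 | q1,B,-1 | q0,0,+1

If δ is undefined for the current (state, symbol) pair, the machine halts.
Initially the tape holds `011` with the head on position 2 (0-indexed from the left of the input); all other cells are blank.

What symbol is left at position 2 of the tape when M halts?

B

state=q0 head=2 tape=01[1]   (q0,1)→(q1,1,-1)
state=q1 head=1 tape=0[1]1   (q1,1)→(q1,B,-1)
state=q1 head=0 tape=[0]B1   (q1,0)→(q1,B,+1)
state=q1 head=1 tape=B[B]1   (q1,B)→(q0,0,+1)
state=q0 head=2 tape=B0[1]   (q0,1)→(q1,1,-1)
state=q1 head=1 tape=B[0]1   (q1,0)→(q1,B,+1)
state=q1 head=2 tape=BB[1]   (q1,1)→(q1,B,-1)
state=q1 head=1 tape=B[B]B   (q1,B)→(q0,0,+1)
state=q0 head=2 tape=B0[B]
Cell 2 holds B when M halts.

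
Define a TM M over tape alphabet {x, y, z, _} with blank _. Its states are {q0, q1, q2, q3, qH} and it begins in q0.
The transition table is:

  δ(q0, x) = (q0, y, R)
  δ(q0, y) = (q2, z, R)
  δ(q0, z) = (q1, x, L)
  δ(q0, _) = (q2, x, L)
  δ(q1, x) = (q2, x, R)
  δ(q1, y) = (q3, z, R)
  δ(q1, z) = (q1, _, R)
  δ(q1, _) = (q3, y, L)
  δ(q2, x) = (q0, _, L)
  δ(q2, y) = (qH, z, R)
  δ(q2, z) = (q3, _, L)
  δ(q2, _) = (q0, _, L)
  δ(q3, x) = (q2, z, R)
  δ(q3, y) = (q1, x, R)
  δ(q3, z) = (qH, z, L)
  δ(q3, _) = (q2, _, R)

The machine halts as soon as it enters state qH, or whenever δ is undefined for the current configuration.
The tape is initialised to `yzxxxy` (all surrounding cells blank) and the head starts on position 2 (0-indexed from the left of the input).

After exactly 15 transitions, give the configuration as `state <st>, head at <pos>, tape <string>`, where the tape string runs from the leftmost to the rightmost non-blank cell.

q0 | yz[x]xxy_   read x → write y, move R, go to q0
q0 | yzy[x]xy_   read x → write y, move R, go to q0
q0 | yzyy[x]y_   read x → write y, move R, go to q0
q0 | yzyyy[y]_   read y → write z, move R, go to q2
q2 | yzyyyz[_]   read _ → write _, move L, go to q0
q0 | yzyyy[z]_   read z → write x, move L, go to q1
q1 | yzyy[y]x_   read y → write z, move R, go to q3
q3 | yzyyz[x]_   read x → write z, move R, go to q2
q2 | yzyyzz[_]   read _ → write _, move L, go to q0
q0 | yzyyz[z]_   read z → write x, move L, go to q1
q1 | yzyy[z]x_   read z → write _, move R, go to q1
q1 | yzyy_[x]_   read x → write x, move R, go to q2
q2 | yzyy_x[_]   read _ → write _, move L, go to q0
q0 | yzyy_[x]_   read x → write y, move R, go to q0
q0 | yzyy_y[_]   read _ → write x, move L, go to q2
q2 | yzyy_[y]x
After 15 steps: state q2, head at 5, tape yzyy_yx.

state q2, head at 5, tape yzyy_yx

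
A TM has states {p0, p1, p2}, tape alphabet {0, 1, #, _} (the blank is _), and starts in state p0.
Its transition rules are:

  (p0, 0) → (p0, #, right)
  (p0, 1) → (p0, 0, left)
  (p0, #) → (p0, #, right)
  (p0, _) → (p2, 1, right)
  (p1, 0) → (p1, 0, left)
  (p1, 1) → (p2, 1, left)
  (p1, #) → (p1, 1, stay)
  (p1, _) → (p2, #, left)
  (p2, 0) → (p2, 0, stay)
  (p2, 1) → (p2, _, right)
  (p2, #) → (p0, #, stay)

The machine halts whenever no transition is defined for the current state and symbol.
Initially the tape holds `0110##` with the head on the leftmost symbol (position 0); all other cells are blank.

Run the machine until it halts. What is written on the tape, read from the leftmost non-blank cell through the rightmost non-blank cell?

######1

state=p0 head=0 tape=[0]110##__   (p0,0)→(p0,#,right)
state=p0 head=1 tape=#[1]10##__   (p0,1)→(p0,0,left)
state=p0 head=0 tape=[#]010##__   (p0,#)→(p0,#,right)
state=p0 head=1 tape=#[0]10##__   (p0,0)→(p0,#,right)
state=p0 head=2 tape=##[1]0##__   (p0,1)→(p0,0,left)
state=p0 head=1 tape=#[#]00##__   (p0,#)→(p0,#,right)
state=p0 head=2 tape=##[0]0##__   (p0,0)→(p0,#,right)
state=p0 head=3 tape=###[0]##__   (p0,0)→(p0,#,right)
state=p0 head=4 tape=####[#]#__   (p0,#)→(p0,#,right)
state=p0 head=5 tape=#####[#]__   (p0,#)→(p0,#,right)
state=p0 head=6 tape=######[_]_   (p0,_)→(p2,1,right)
state=p2 head=7 tape=######1[_]
The non-blank tape span at halt is ######1.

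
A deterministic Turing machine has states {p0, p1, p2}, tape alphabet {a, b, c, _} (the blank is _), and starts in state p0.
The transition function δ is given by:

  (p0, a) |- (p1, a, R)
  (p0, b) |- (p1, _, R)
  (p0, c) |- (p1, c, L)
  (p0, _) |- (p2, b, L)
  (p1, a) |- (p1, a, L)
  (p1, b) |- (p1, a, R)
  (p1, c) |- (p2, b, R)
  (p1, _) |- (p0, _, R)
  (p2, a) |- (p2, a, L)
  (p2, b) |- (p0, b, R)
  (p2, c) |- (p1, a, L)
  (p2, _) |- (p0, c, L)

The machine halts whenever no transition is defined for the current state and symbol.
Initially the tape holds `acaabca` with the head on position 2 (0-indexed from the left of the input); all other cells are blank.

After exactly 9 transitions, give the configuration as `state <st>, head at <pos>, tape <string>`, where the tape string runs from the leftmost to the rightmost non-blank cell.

state=p0 head=2 tape=ac[a]abca   (p0,a)→(p1,a,R)
state=p1 head=3 tape=aca[a]bca   (p1,a)→(p1,a,L)
state=p1 head=2 tape=ac[a]abca   (p1,a)→(p1,a,L)
state=p1 head=1 tape=a[c]aabca   (p1,c)→(p2,b,R)
state=p2 head=2 tape=ab[a]abca   (p2,a)→(p2,a,L)
state=p2 head=1 tape=a[b]aabca   (p2,b)→(p0,b,R)
state=p0 head=2 tape=ab[a]abca   (p0,a)→(p1,a,R)
state=p1 head=3 tape=aba[a]bca   (p1,a)→(p1,a,L)
state=p1 head=2 tape=ab[a]abca   (p1,a)→(p1,a,L)
state=p1 head=1 tape=a[b]aabca
After 9 steps: state p1, head at 1, tape abaabca.

state p1, head at 1, tape abaabca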